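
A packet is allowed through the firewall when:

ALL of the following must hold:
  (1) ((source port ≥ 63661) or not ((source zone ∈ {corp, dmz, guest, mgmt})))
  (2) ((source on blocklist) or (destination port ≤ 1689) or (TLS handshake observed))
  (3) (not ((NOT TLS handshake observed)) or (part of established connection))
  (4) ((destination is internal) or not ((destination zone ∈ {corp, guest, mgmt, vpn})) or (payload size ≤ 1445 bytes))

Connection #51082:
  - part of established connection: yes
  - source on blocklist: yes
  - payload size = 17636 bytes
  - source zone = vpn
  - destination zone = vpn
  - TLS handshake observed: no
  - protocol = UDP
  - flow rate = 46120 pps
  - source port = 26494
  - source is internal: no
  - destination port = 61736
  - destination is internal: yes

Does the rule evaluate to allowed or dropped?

Allowed

Atomic conditions:
  source port ≥ 63661: 26494 ≥ 63661 is false
  source zone ∈ {corp, dmz, guest, mgmt}: vpn is not in the set → false
  source on blocklist: yes → true
  destination port ≤ 1689: 61736 ≤ 1689 is false
  TLS handshake observed: no → false
  NOT TLS handshake observed: no → true
  part of established connection: yes → true
  destination is internal: yes → true
  destination zone ∈ {corp, guest, mgmt, vpn}: vpn is in the set → true
  payload size ≤ 1445 bytes: 17636 ≤ 1445 is false
Combine:
[1.2] NOT false = true
[1] false OR true = true
[2] true OR false OR false = true
[3.1] NOT true = false
[3] false OR true = true
[4.2] NOT true = false
[4] true OR false OR false = true
[root] true AND true AND true AND true = true
Overall: true → allowed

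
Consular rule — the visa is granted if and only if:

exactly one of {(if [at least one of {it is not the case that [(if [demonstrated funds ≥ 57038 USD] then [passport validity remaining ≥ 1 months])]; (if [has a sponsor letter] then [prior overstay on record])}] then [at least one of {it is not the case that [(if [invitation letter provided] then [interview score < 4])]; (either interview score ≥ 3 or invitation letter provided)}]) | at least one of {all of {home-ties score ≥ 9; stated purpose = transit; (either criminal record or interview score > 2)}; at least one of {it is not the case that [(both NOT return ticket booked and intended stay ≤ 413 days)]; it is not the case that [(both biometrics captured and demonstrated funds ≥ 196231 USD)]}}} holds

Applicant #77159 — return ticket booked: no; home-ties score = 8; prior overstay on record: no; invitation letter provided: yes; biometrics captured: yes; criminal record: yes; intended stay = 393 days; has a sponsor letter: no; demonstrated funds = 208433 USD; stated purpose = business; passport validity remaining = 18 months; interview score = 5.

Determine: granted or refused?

Granted

Atomic conditions:
  demonstrated funds ≥ 57038 USD: 208433 ≥ 57038 is true
  passport validity remaining ≥ 1 months: 18 ≥ 1 is true
  has a sponsor letter: no → false
  prior overstay on record: no → false
  invitation letter provided: yes → true
  interview score < 4: 5 < 4 is false
  interview score ≥ 3: 5 ≥ 3 is true
  home-ties score ≥ 9: 8 ≥ 9 is false
  stated purpose = transit: business == transit is false
  criminal record: yes → true
  interview score > 2: 5 > 2 is true
  NOT return ticket booked: no → true
  intended stay ≤ 413 days: 393 ≤ 413 is true
  biometrics captured: yes → true
  demonstrated funds ≥ 196231 USD: 208433 ≥ 196231 is true
Combine:
[1.1.1.1] true → true = true
[1.1.1] NOT true = false
[1.1.2] false → false (antecedent false ⇒ implication holds) = true
[1.1] false OR true = true
[1.2.1.1] true → false = false
[1.2.1] NOT false = true
[1.2.2] true OR true = true
[1.2] true OR true = true
[1] true → true = true
[2.1.3] true OR true = true
[2.1] false AND false AND true = false
[2.2.1.1] true AND true = true
[2.2.1] NOT true = false
[2.2.2.1] true AND true = true
[2.2.2] NOT true = false
[2.2] false OR false = false
[2] false OR false = false
[root] exactly-one(true, false) = true
Overall: true → granted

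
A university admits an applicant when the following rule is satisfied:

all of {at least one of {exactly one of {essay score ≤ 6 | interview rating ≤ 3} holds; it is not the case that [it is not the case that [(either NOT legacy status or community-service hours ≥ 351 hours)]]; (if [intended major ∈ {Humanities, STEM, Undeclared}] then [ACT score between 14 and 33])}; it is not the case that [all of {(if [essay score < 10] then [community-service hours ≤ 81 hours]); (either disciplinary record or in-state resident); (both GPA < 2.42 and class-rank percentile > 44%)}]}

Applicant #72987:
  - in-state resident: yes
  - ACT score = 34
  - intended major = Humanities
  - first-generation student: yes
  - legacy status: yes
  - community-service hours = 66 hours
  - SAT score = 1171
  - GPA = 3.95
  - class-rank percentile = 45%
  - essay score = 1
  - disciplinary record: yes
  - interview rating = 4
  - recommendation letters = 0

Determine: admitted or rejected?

Admitted

Atomic conditions:
  essay score ≤ 6: 1 ≤ 6 is true
  interview rating ≤ 3: 4 ≤ 3 is false
  NOT legacy status: yes → false
  community-service hours ≥ 351 hours: 66 ≥ 351 is false
  intended major ∈ {Humanities, STEM, Undeclared}: Humanities is in the set → true
  ACT score between 14 and 33: 34 in [14, 33] is false
  essay score < 10: 1 < 10 is true
  community-service hours ≤ 81 hours: 66 ≤ 81 is true
  disciplinary record: yes → true
  in-state resident: yes → true
  GPA < 2.42: 3.95 < 2.42 is false
  class-rank percentile > 44%: 45 > 44 is true
Combine:
[1.1] exactly-one(true, false) = true
[1.2.1.1] false OR false = false
[1.2.1] NOT false = true
[1.2] NOT true = false
[1.3] true → false = false
[1] true OR false OR false = true
[2.1.1] true → true = true
[2.1.2] true OR true = true
[2.1.3] false AND true = false
[2.1] true AND true AND false = false
[2] NOT false = true
[root] true AND true = true
Overall: true → admitted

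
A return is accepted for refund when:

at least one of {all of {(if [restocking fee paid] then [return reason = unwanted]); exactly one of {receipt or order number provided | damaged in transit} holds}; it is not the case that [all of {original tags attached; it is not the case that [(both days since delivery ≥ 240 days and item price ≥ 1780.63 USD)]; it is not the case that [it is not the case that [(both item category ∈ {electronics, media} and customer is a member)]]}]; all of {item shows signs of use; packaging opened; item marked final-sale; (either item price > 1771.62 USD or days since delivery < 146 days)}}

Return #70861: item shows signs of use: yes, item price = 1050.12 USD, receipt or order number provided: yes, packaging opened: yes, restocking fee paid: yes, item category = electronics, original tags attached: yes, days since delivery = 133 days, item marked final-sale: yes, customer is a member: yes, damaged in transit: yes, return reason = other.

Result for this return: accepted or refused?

Accepted

Atomic conditions:
  restocking fee paid: yes → true
  return reason = unwanted: other == unwanted is false
  receipt or order number provided: yes → true
  damaged in transit: yes → true
  original tags attached: yes → true
  days since delivery ≥ 240 days: 133 ≥ 240 is false
  item price ≥ 1780.63 USD: 1050.12 ≥ 1780.63 is false
  item category ∈ {electronics, media}: electronics is in the set → true
  customer is a member: yes → true
  item shows signs of use: yes → true
  packaging opened: yes → true
  item marked final-sale: yes → true
  item price > 1771.62 USD: 1050.12 > 1771.62 is false
  days since delivery < 146 days: 133 < 146 is true
Combine:
[1.1] true → false = false
[1.2] exactly-one(true, true) = false
[1] false AND false = false
[2.1.2.1] false AND false = false
[2.1.2] NOT false = true
[2.1.3.1.1] true AND true = true
[2.1.3.1] NOT true = false
[2.1.3] NOT false = true
[2.1] true AND true AND true = true
[2] NOT true = false
[3.4] false OR true = true
[3] true AND true AND true AND true = true
[root] false OR false OR true = true
Overall: true → accepted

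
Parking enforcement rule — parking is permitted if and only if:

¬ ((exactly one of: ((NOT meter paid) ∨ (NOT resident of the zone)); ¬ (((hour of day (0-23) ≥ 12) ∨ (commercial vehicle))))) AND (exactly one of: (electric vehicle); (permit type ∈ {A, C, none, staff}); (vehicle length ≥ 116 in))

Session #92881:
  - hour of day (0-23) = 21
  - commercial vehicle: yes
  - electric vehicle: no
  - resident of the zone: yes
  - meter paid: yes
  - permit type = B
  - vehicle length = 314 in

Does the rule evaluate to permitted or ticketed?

Permitted

Atomic conditions:
  NOT meter paid: yes → false
  NOT resident of the zone: yes → false
  hour of day (0-23) ≥ 12: 21 ≥ 12 is true
  commercial vehicle: yes → true
  electric vehicle: no → false
  permit type ∈ {A, C, none, staff}: B is not in the set → false
  vehicle length ≥ 116 in: 314 ≥ 116 is true
Combine:
[1.1.1] false OR false = false
[1.1.2.1] true OR true = true
[1.1.2] NOT true = false
[1.1] exactly-one(false, false) = false
[1] NOT false = true
[2] exactly-one(false, false, true) = true
[root] true AND true = true
Overall: true → permitted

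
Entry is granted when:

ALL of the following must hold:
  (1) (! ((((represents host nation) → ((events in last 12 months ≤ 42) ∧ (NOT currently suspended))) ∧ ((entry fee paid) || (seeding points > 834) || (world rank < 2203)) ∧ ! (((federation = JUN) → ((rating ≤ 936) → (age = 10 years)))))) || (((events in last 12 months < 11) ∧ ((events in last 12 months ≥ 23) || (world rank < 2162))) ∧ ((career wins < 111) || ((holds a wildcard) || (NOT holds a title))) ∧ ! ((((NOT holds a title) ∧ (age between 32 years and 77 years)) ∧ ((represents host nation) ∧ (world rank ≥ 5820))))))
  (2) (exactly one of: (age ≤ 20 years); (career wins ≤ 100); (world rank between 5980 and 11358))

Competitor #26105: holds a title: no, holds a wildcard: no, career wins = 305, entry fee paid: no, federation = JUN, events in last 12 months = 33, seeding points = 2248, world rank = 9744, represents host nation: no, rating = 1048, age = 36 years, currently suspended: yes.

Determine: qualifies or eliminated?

Atomic conditions:
  represents host nation: no → false
  events in last 12 months ≤ 42: 33 ≤ 42 is true
  NOT currently suspended: yes → false
  entry fee paid: no → false
  seeding points > 834: 2248 > 834 is true
  world rank < 2203: 9744 < 2203 is false
  federation = JUN: JUN == JUN is true
  rating ≤ 936: 1048 ≤ 936 is false
  age = 10 years: 36 == 10 is false
  events in last 12 months < 11: 33 < 11 is false
  events in last 12 months ≥ 23: 33 ≥ 23 is true
  world rank < 2162: 9744 < 2162 is false
  career wins < 111: 305 < 111 is false
  holds a wildcard: no → false
  NOT holds a title: no → true
  age between 32 years and 77 years: 36 in [32, 77] is true
  world rank ≥ 5820: 9744 ≥ 5820 is true
  age ≤ 20 years: 36 ≤ 20 is false
  career wins ≤ 100: 305 ≤ 100 is false
  world rank between 5980 and 11358: 9744 in [5980, 11358] is true
Combine:
[1.1.1.1.2] true AND false = false
[1.1.1.1] false → false (antecedent false ⇒ implication holds) = true
[1.1.1.2] false OR true OR false = true
[1.1.1.3.1.2] false → false (antecedent false ⇒ implication holds) = true
[1.1.1.3.1] true → true = true
[1.1.1.3] NOT true = false
[1.1.1] true AND true AND false = false
[1.1] NOT false = true
[1.2.1.2] true OR false = true
[1.2.1] false AND true = false
[1.2.2.2] false OR true = true
[1.2.2] false OR true = true
[1.2.3.1.1] true AND true = true
[1.2.3.1.2] false AND true = false
[1.2.3.1] true AND false = false
[1.2.3] NOT false = true
[1.2] false AND true AND true = false
[1] true OR false = true
[2] exactly-one(false, false, true) = true
[root] true AND true = true
Overall: true → qualifies

Qualifies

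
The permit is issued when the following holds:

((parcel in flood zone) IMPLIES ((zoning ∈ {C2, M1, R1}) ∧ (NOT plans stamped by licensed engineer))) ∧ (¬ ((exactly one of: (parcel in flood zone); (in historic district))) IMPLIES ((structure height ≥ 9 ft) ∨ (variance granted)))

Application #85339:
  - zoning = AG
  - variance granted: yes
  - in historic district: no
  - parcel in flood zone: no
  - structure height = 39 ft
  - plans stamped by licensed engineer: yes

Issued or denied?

Issued

Atomic conditions:
  parcel in flood zone: no → false
  zoning ∈ {C2, M1, R1}: AG is not in the set → false
  NOT plans stamped by licensed engineer: yes → false
  in historic district: no → false
  structure height ≥ 9 ft: 39 ≥ 9 is true
  variance granted: yes → true
Combine:
[1.2] false AND false = false
[1] false → false (antecedent false ⇒ implication holds) = true
[2.1.1] exactly-one(false, false) = false
[2.1] NOT false = true
[2.2] true OR true = true
[2] true → true = true
[root] true AND true = true
Overall: true → issued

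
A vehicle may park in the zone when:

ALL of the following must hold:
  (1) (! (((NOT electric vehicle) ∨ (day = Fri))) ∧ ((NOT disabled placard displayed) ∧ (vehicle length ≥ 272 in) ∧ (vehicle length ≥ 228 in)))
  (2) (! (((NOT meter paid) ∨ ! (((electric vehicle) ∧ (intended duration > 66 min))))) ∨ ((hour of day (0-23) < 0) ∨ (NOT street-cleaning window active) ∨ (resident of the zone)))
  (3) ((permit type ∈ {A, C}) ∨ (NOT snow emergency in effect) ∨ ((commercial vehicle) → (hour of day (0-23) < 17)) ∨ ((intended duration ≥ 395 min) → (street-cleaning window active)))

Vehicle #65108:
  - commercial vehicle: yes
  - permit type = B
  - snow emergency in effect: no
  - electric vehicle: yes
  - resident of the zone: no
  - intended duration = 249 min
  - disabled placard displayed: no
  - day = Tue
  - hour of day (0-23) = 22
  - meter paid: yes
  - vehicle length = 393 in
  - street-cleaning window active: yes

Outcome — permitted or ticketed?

Atomic conditions:
  NOT electric vehicle: yes → false
  day = Fri: Tue == Fri is false
  NOT disabled placard displayed: no → true
  vehicle length ≥ 272 in: 393 ≥ 272 is true
  vehicle length ≥ 228 in: 393 ≥ 228 is true
  NOT meter paid: yes → false
  electric vehicle: yes → true
  intended duration > 66 min: 249 > 66 is true
  hour of day (0-23) < 0: 22 < 0 is false
  NOT street-cleaning window active: yes → false
  resident of the zone: no → false
  permit type ∈ {A, C}: B is not in the set → false
  NOT snow emergency in effect: no → true
  commercial vehicle: yes → true
  hour of day (0-23) < 17: 22 < 17 is false
  intended duration ≥ 395 min: 249 ≥ 395 is false
  street-cleaning window active: yes → true
Combine:
[1.1.1] false OR false = false
[1.1] NOT false = true
[1.2] true AND true AND true = true
[1] true AND true = true
[2.1.1.2.1] true AND true = true
[2.1.1.2] NOT true = false
[2.1.1] false OR false = false
[2.1] NOT false = true
[2.2] false OR false OR false = false
[2] true OR false = true
[3.3] true → false = false
[3.4] false → true (antecedent false ⇒ implication holds) = true
[3] false OR true OR false OR true = true
[root] true AND true AND true = true
Overall: true → permitted

Permitted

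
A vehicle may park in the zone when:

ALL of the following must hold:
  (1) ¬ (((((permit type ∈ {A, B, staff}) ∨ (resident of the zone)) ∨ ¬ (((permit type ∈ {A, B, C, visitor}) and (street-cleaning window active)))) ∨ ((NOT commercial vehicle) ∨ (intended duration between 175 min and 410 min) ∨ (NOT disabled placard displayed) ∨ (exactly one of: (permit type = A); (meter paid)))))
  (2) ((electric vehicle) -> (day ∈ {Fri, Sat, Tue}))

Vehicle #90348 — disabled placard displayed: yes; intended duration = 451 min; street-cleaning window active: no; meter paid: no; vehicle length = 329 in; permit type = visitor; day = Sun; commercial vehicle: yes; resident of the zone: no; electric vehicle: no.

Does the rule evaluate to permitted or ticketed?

Atomic conditions:
  permit type ∈ {A, B, staff}: visitor is not in the set → false
  resident of the zone: no → false
  permit type ∈ {A, B, C, visitor}: visitor is in the set → true
  street-cleaning window active: no → false
  NOT commercial vehicle: yes → false
  intended duration between 175 min and 410 min: 451 in [175, 410] is false
  NOT disabled placard displayed: yes → false
  permit type = A: visitor == A is false
  meter paid: no → false
  electric vehicle: no → false
  day ∈ {Fri, Sat, Tue}: Sun is not in the set → false
Combine:
[1.1.1.1] false OR false = false
[1.1.1.2.1] true AND false = false
[1.1.1.2] NOT false = true
[1.1.1] false OR true = true
[1.1.2.4] exactly-one(false, false) = false
[1.1.2] false OR false OR false OR false = false
[1.1] true OR false = true
[1] NOT true = false
[2] false → false (antecedent false ⇒ implication holds) = true
[root] false AND true = false
Overall: false → ticketed

Ticketed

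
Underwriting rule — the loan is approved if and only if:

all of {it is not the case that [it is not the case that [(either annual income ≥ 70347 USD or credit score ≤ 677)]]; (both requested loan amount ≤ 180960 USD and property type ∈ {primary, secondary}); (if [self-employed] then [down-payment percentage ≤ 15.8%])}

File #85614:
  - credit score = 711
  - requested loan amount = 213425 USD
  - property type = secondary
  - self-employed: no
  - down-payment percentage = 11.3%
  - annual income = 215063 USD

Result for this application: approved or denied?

Atomic conditions:
  annual income ≥ 70347 USD: 215063 ≥ 70347 is true
  credit score ≤ 677: 711 ≤ 677 is false
  requested loan amount ≤ 180960 USD: 213425 ≤ 180960 is false
  property type ∈ {primary, secondary}: secondary is in the set → true
  self-employed: no → false
  down-payment percentage ≤ 15.8%: 11.3 ≤ 15.8 is true
Combine:
[1.1.1] true OR false = true
[1.1] NOT true = false
[1] NOT false = true
[2] false AND true = false
[3] false → true (antecedent false ⇒ implication holds) = true
[root] true AND false AND true = false
Overall: false → denied

Denied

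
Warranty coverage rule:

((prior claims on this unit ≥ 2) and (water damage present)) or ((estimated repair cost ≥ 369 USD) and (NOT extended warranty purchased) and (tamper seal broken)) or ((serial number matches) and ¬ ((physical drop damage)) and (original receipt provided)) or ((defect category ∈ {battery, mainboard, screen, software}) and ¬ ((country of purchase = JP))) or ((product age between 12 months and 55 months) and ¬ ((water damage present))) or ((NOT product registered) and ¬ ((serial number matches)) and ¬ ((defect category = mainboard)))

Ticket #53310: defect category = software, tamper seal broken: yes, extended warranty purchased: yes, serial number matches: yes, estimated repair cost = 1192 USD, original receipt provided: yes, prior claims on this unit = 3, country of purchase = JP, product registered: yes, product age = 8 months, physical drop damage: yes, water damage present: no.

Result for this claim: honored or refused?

Atomic conditions:
  prior claims on this unit ≥ 2: 3 ≥ 2 is true
  water damage present: no → false
  estimated repair cost ≥ 369 USD: 1192 ≥ 369 is true
  NOT extended warranty purchased: yes → false
  tamper seal broken: yes → true
  serial number matches: yes → true
  physical drop damage: yes → true
  original receipt provided: yes → true
  defect category ∈ {battery, mainboard, screen, software}: software is in the set → true
  country of purchase = JP: JP == JP is true
  product age between 12 months and 55 months: 8 in [12, 55] is false
  NOT product registered: yes → false
  defect category = mainboard: software == mainboard is false
Combine:
[1] true AND false = false
[2] true AND false AND true = false
[3.2] NOT true = false
[3] true AND false AND true = false
[4.2] NOT true = false
[4] true AND false = false
[5.2] NOT false = true
[5] false AND true = false
[6.2] NOT true = false
[6.3] NOT false = true
[6] false AND false AND true = false
[root] false OR false OR false OR false OR false OR false = false
Overall: false → refused

Refused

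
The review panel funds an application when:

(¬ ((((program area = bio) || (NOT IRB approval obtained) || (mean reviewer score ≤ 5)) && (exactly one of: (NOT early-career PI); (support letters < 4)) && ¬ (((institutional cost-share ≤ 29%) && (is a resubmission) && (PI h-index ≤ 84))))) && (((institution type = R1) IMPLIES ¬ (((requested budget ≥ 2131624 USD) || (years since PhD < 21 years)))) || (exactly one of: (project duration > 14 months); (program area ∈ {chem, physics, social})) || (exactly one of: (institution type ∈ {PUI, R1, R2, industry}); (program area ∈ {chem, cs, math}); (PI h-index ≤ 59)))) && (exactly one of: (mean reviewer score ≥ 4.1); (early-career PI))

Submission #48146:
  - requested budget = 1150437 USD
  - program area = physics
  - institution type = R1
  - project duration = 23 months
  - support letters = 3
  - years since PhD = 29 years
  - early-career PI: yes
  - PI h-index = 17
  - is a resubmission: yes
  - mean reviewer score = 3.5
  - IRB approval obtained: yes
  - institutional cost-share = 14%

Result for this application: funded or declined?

Atomic conditions:
  program area = bio: physics == bio is false
  NOT IRB approval obtained: yes → false
  mean reviewer score ≤ 5: 3.5 ≤ 5 is true
  NOT early-career PI: yes → false
  support letters < 4: 3 < 4 is true
  institutional cost-share ≤ 29%: 14 ≤ 29 is true
  is a resubmission: yes → true
  PI h-index ≤ 84: 17 ≤ 84 is true
  institution type = R1: R1 == R1 is true
  requested budget ≥ 2131624 USD: 1150437 ≥ 2131624 is false
  years since PhD < 21 years: 29 < 21 is false
  project duration > 14 months: 23 > 14 is true
  program area ∈ {chem, physics, social}: physics is in the set → true
  institution type ∈ {PUI, R1, R2, industry}: R1 is in the set → true
  program area ∈ {chem, cs, math}: physics is not in the set → false
  PI h-index ≤ 59: 17 ≤ 59 is true
  mean reviewer score ≥ 4.1: 3.5 ≥ 4.1 is false
  early-career PI: yes → true
Combine:
[1.1.1.1] false OR false OR true = true
[1.1.1.2] exactly-one(false, true) = true
[1.1.1.3.1] true AND true AND true = true
[1.1.1.3] NOT true = false
[1.1.1] true AND true AND false = false
[1.1] NOT false = true
[1.2.1.2.1] false OR false = false
[1.2.1.2] NOT false = true
[1.2.1] true → true = true
[1.2.2] exactly-one(true, true) = false
[1.2.3] exactly-one(true, false, true) = false
[1.2] true OR false OR false = true
[1] true AND true = true
[2] exactly-one(false, true) = true
[root] true AND true = true
Overall: true → funded

Funded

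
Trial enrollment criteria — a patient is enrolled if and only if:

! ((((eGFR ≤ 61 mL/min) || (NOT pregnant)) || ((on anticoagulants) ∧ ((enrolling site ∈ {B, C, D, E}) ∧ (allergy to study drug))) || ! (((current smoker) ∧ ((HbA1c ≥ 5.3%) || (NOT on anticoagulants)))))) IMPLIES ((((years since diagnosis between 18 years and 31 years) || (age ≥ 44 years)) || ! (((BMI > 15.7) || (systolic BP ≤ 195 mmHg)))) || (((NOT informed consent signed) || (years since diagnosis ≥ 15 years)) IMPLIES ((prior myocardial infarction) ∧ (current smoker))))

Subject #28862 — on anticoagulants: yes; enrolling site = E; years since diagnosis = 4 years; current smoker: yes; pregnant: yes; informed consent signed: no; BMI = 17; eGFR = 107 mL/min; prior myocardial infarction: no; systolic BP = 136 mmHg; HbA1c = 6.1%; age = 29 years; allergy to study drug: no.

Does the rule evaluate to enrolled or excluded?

Excluded

Atomic conditions:
  eGFR ≤ 61 mL/min: 107 ≤ 61 is false
  NOT pregnant: yes → false
  on anticoagulants: yes → true
  enrolling site ∈ {B, C, D, E}: E is in the set → true
  allergy to study drug: no → false
  current smoker: yes → true
  HbA1c ≥ 5.3%: 6.1 ≥ 5.3 is true
  NOT on anticoagulants: yes → false
  years since diagnosis between 18 years and 31 years: 4 in [18, 31] is false
  age ≥ 44 years: 29 ≥ 44 is false
  BMI > 15.7: 17 > 15.7 is true
  systolic BP ≤ 195 mmHg: 136 ≤ 195 is true
  NOT informed consent signed: no → true
  years since diagnosis ≥ 15 years: 4 ≥ 15 is false
  prior myocardial infarction: no → false
Combine:
[1.1.1] false OR false = false
[1.1.2.2] true AND false = false
[1.1.2] true AND false = false
[1.1.3.1.2] true OR false = true
[1.1.3.1] true AND true = true
[1.1.3] NOT true = false
[1.1] false OR false OR false = false
[1] NOT false = true
[2.1.1] false OR false = false
[2.1.2.1] true OR true = true
[2.1.2] NOT true = false
[2.1] false OR false = false
[2.2.1] true OR false = true
[2.2.2] false AND true = false
[2.2] true → false = false
[2] false OR false = false
[root] true → false = false
Overall: false → excluded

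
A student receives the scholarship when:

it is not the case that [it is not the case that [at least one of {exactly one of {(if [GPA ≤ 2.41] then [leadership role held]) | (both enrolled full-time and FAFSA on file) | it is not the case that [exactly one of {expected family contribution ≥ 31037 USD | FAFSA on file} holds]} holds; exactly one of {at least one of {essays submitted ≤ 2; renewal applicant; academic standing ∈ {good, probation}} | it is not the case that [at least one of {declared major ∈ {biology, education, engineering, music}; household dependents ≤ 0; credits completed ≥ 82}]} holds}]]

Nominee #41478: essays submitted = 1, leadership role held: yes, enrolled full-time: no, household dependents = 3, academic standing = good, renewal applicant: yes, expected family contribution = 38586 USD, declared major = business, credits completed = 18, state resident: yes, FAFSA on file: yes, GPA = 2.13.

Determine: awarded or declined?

Atomic conditions:
  GPA ≤ 2.41: 2.13 ≤ 2.41 is true
  leadership role held: yes → true
  enrolled full-time: no → false
  FAFSA on file: yes → true
  expected family contribution ≥ 31037 USD: 38586 ≥ 31037 is true
  essays submitted ≤ 2: 1 ≤ 2 is true
  renewal applicant: yes → true
  academic standing ∈ {good, probation}: good is in the set → true
  declared major ∈ {biology, education, engineering, music}: business is not in the set → false
  household dependents ≤ 0: 3 ≤ 0 is false
  credits completed ≥ 82: 18 ≥ 82 is false
Combine:
[1.1.1.1] true → true = true
[1.1.1.2] false AND true = false
[1.1.1.3.1] exactly-one(true, true) = false
[1.1.1.3] NOT false = true
[1.1.1] exactly-one(true, false, true) = false
[1.1.2.1] true OR true OR true = true
[1.1.2.2.1] false OR false OR false = false
[1.1.2.2] NOT false = true
[1.1.2] exactly-one(true, true) = false
[1.1] false OR false = false
[1] NOT false = true
[root] NOT true = false
Overall: false → declined

Declined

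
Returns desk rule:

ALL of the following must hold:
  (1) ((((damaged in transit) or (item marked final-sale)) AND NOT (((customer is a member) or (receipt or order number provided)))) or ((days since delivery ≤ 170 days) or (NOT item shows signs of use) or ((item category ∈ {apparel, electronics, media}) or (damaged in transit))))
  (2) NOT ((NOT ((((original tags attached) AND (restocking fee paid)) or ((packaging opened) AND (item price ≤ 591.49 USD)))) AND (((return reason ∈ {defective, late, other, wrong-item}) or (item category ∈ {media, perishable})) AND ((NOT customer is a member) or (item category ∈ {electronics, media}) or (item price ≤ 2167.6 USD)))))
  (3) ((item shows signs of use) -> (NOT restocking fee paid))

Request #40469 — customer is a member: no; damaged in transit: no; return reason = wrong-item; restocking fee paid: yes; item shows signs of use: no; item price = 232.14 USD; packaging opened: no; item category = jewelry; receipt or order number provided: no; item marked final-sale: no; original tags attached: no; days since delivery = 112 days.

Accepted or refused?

Refused

Atomic conditions:
  damaged in transit: no → false
  item marked final-sale: no → false
  customer is a member: no → false
  receipt or order number provided: no → false
  days since delivery ≤ 170 days: 112 ≤ 170 is true
  NOT item shows signs of use: no → true
  item category ∈ {apparel, electronics, media}: jewelry is not in the set → false
  original tags attached: no → false
  restocking fee paid: yes → true
  packaging opened: no → false
  item price ≤ 591.49 USD: 232.14 ≤ 591.49 is true
  return reason ∈ {defective, late, other, wrong-item}: wrong-item is in the set → true
  item category ∈ {media, perishable}: jewelry is not in the set → false
  NOT customer is a member: no → true
  item category ∈ {electronics, media}: jewelry is not in the set → false
  item price ≤ 2167.6 USD: 232.14 ≤ 2167.6 is true
  item shows signs of use: no → false
  NOT restocking fee paid: yes → false
Combine:
[1.1.1] false OR false = false
[1.1.2.1] false OR false = false
[1.1.2] NOT false = true
[1.1] false AND true = false
[1.2.3] false OR false = false
[1.2] true OR true OR false = true
[1] false OR true = true
[2.1.1.1.1] false AND true = false
[2.1.1.1.2] false AND true = false
[2.1.1.1] false OR false = false
[2.1.1] NOT false = true
[2.1.2.1] true OR false = true
[2.1.2.2] true OR false OR true = true
[2.1.2] true AND true = true
[2.1] true AND true = true
[2] NOT true = false
[3] false → false (antecedent false ⇒ implication holds) = true
[root] true AND false AND true = false
Overall: false → refused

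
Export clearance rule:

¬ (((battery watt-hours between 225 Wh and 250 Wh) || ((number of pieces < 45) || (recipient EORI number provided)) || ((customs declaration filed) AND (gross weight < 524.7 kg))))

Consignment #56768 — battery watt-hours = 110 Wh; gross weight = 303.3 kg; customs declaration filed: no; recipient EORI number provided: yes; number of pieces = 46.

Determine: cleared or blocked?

Blocked

Atomic conditions:
  battery watt-hours between 225 Wh and 250 Wh: 110 in [225, 250] is false
  number of pieces < 45: 46 < 45 is false
  recipient EORI number provided: yes → true
  customs declaration filed: no → false
  gross weight < 524.7 kg: 303.3 < 524.7 is true
Combine:
[1.2] false OR true = true
[1.3] false AND true = false
[1] false OR true OR false = true
[root] NOT true = false
Overall: false → blocked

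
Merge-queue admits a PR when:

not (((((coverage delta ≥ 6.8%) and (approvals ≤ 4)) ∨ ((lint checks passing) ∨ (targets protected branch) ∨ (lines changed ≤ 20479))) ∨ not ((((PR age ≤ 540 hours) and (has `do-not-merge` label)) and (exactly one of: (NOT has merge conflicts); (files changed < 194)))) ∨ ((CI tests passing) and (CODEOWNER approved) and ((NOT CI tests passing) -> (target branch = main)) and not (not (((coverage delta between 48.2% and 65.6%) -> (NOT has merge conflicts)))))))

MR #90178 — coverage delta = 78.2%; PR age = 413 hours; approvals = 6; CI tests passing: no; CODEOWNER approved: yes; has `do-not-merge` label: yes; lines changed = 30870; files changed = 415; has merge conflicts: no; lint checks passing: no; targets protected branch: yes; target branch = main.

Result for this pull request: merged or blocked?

Blocked

Atomic conditions:
  coverage delta ≥ 6.8%: 78.2 ≥ 6.8 is true
  approvals ≤ 4: 6 ≤ 4 is false
  lint checks passing: no → false
  targets protected branch: yes → true
  lines changed ≤ 20479: 30870 ≤ 20479 is false
  PR age ≤ 540 hours: 413 ≤ 540 is true
  has `do-not-merge` label: yes → true
  NOT has merge conflicts: no → true
  files changed < 194: 415 < 194 is false
  CI tests passing: no → false
  CODEOWNER approved: yes → true
  NOT CI tests passing: no → true
  target branch = main: main == main is true
  coverage delta between 48.2% and 65.6%: 78.2 in [48.2, 65.6] is false
Combine:
[1.1.1] true AND false = false
[1.1.2] false OR true OR false = true
[1.1] false OR true = true
[1.2.1.1] true AND true = true
[1.2.1.2] exactly-one(true, false) = true
[1.2.1] true AND true = true
[1.2] NOT true = false
[1.3.3] true → true = true
[1.3.4.1.1] false → true (antecedent false ⇒ implication holds) = true
[1.3.4.1] NOT true = false
[1.3.4] NOT false = true
[1.3] false AND true AND true AND true = false
[1] true OR false OR false = true
[root] NOT true = false
Overall: false → blocked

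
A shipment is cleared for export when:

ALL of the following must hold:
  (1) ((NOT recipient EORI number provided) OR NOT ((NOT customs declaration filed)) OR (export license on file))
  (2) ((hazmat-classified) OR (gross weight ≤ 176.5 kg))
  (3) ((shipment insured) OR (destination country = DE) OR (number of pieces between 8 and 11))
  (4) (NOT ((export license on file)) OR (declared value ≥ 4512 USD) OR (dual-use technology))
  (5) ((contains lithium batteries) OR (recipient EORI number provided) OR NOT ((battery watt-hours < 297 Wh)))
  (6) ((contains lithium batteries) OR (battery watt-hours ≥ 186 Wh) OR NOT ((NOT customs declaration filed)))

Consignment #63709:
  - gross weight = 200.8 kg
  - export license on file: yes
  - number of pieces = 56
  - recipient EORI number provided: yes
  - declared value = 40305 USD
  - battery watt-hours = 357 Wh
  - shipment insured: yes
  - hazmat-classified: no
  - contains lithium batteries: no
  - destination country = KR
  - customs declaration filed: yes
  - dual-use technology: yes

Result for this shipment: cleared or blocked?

Blocked

Atomic conditions:
  NOT recipient EORI number provided: yes → false
  NOT customs declaration filed: yes → false
  export license on file: yes → true
  hazmat-classified: no → false
  gross weight ≤ 176.5 kg: 200.8 ≤ 176.5 is false
  shipment insured: yes → true
  destination country = DE: KR == DE is false
  number of pieces between 8 and 11: 56 in [8, 11] is false
  declared value ≥ 4512 USD: 40305 ≥ 4512 is true
  dual-use technology: yes → true
  contains lithium batteries: no → false
  recipient EORI number provided: yes → true
  battery watt-hours < 297 Wh: 357 < 297 is false
  battery watt-hours ≥ 186 Wh: 357 ≥ 186 is true
Combine:
[1.2] NOT false = true
[1] false OR true OR true = true
[2] false OR false = false
[3] true OR false OR false = true
[4.1] NOT true = false
[4] false OR true OR true = true
[5.3] NOT false = true
[5] false OR true OR true = true
[6.3] NOT false = true
[6] false OR true OR true = true
[root] true AND false AND true AND true AND true AND true = false
Overall: false → blocked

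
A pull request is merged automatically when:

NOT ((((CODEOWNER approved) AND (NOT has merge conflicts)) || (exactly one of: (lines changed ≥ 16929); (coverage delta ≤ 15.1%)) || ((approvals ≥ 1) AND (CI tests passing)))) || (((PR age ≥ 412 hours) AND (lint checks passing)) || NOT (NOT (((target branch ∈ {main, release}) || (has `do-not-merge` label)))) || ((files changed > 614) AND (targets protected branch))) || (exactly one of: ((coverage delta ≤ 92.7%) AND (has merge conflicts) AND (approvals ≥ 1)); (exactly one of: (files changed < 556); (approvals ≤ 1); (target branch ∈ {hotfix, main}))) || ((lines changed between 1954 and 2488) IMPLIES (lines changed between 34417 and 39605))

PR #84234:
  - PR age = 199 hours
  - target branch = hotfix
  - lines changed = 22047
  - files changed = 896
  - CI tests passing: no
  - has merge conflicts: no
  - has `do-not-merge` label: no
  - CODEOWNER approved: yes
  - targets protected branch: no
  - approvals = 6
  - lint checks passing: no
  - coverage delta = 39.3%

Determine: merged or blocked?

Atomic conditions:
  CODEOWNER approved: yes → true
  NOT has merge conflicts: no → true
  lines changed ≥ 16929: 22047 ≥ 16929 is true
  coverage delta ≤ 15.1%: 39.3 ≤ 15.1 is false
  approvals ≥ 1: 6 ≥ 1 is true
  CI tests passing: no → false
  PR age ≥ 412 hours: 199 ≥ 412 is false
  lint checks passing: no → false
  target branch ∈ {main, release}: hotfix is not in the set → false
  has `do-not-merge` label: no → false
  files changed > 614: 896 > 614 is true
  targets protected branch: no → false
  coverage delta ≤ 92.7%: 39.3 ≤ 92.7 is true
  has merge conflicts: no → false
  files changed < 556: 896 < 556 is false
  approvals ≤ 1: 6 ≤ 1 is false
  target branch ∈ {hotfix, main}: hotfix is in the set → true
  lines changed between 1954 and 2488: 22047 in [1954, 2488] is false
  lines changed between 34417 and 39605: 22047 in [34417, 39605] is false
Combine:
[1.1.1] true AND true = true
[1.1.2] exactly-one(true, false) = true
[1.1.3] true AND false = false
[1.1] true OR true OR false = true
[1] NOT true = false
[2.1] false AND false = false
[2.2.1.1] false OR false = false
[2.2.1] NOT false = true
[2.2] NOT true = false
[2.3] true AND false = false
[2] false OR false OR false = false
[3.1] true AND false AND true = false
[3.2] exactly-one(false, false, true) = true
[3] exactly-one(false, true) = true
[4] false → false (antecedent false ⇒ implication holds) = true
[root] false OR false OR true OR true = true
Overall: true → merged

Merged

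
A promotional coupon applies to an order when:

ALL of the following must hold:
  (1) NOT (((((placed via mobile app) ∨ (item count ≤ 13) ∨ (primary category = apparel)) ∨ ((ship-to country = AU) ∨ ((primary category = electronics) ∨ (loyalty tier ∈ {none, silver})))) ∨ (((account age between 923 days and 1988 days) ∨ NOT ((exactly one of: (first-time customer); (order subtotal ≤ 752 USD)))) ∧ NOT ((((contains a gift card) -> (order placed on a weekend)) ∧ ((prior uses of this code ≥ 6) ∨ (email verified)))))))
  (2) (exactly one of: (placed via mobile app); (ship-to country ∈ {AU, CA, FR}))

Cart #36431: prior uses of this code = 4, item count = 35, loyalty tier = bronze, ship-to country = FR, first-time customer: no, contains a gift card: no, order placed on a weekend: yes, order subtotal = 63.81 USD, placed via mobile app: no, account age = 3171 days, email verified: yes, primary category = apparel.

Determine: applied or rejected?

Rejected

Atomic conditions:
  placed via mobile app: no → false
  item count ≤ 13: 35 ≤ 13 is false
  primary category = apparel: apparel == apparel is true
  ship-to country = AU: FR == AU is false
  primary category = electronics: apparel == electronics is false
  loyalty tier ∈ {none, silver}: bronze is not in the set → false
  account age between 923 days and 1988 days: 3171 in [923, 1988] is false
  first-time customer: no → false
  order subtotal ≤ 752 USD: 63.81 ≤ 752 is true
  contains a gift card: no → false
  order placed on a weekend: yes → true
  prior uses of this code ≥ 6: 4 ≥ 6 is false
  email verified: yes → true
  ship-to country ∈ {AU, CA, FR}: FR is in the set → true
Combine:
[1.1.1.1] false OR false OR true = true
[1.1.1.2.2] false OR false = false
[1.1.1.2] false OR false = false
[1.1.1] true OR false = true
[1.1.2.1.2.1] exactly-one(false, true) = true
[1.1.2.1.2] NOT true = false
[1.1.2.1] false OR false = false
[1.1.2.2.1.1] false → true (antecedent false ⇒ implication holds) = true
[1.1.2.2.1.2] false OR true = true
[1.1.2.2.1] true AND true = true
[1.1.2.2] NOT true = false
[1.1.2] false AND false = false
[1.1] true OR false = true
[1] NOT true = false
[2] exactly-one(false, true) = true
[root] false AND true = false
Overall: false → rejected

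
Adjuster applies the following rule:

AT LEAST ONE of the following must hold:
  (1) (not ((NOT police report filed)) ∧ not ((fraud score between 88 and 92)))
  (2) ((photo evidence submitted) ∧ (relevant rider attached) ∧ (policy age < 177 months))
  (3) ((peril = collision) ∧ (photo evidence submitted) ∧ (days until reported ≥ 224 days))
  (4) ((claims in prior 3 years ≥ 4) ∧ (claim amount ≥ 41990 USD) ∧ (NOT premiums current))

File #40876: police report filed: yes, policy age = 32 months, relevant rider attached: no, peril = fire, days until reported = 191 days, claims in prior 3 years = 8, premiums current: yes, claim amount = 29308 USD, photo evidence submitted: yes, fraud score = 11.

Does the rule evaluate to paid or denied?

Paid

Atomic conditions:
  NOT police report filed: yes → false
  fraud score between 88 and 92: 11 in [88, 92] is false
  photo evidence submitted: yes → true
  relevant rider attached: no → false
  policy age < 177 months: 32 < 177 is true
  peril = collision: fire == collision is false
  days until reported ≥ 224 days: 191 ≥ 224 is false
  claims in prior 3 years ≥ 4: 8 ≥ 4 is true
  claim amount ≥ 41990 USD: 29308 ≥ 41990 is false
  NOT premiums current: yes → false
Combine:
[1.1] NOT false = true
[1.2] NOT false = true
[1] true AND true = true
[2] true AND false AND true = false
[3] false AND true AND false = false
[4] true AND false AND false = false
[root] true OR false OR false OR false = true
Overall: true → paid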